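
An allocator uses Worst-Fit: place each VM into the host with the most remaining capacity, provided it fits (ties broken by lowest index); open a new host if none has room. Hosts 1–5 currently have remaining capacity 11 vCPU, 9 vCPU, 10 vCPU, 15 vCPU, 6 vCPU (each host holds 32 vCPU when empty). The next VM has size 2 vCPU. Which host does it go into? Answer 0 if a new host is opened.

Hosts with room: host 1 (11 vCPU), host 2 (9 vCPU), host 3 (10 vCPU), host 4 (15 vCPU), host 5 (6 vCPU).
Most room is host 4 with 15 vCPU free.

4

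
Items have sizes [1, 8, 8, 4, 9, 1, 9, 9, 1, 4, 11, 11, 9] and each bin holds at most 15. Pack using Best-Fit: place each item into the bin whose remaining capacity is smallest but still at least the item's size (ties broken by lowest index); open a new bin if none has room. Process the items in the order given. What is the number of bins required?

8 bins

bin 1: place 1, 14 left
bin 1: place 8, 6 left
bin 2: place 8, 7 left
bin 1: place 4, 2 left
bin 3: place 9, 6 left
bin 1: place 1, 1 left
bin 4: place 9, 6 left
bin 5: place 9, 6 left
bin 1: place 1, 0 left
bin 3: place 4, 2 left
bin 6: place 11, 4 left
bin 7: place 11, 4 left
bin 8: place 9, 6 left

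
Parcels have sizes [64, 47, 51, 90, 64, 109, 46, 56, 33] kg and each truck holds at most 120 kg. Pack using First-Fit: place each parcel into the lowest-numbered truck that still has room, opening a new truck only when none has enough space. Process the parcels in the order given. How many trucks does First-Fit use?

6

Put 64 kg in truck 1; 56 kg remain.
Put 47 kg in truck 1; 9 kg remain.
Put 51 kg in truck 2; 69 kg remain.
Put 90 kg in truck 3; 30 kg remain.
Put 64 kg in truck 2; 5 kg remain.
Put 109 kg in truck 4; 11 kg remain.
Put 46 kg in truck 5; 74 kg remain.
Put 56 kg in truck 5; 18 kg remain.
Put 33 kg in truck 6; 87 kg remain.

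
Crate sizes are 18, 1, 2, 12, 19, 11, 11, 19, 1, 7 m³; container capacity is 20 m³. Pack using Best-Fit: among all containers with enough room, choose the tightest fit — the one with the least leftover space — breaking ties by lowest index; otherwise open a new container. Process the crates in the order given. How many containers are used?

Put 18 m³ in container 1; 2 m³ remain.
Put 1 m³ in container 1; 1 m³ remain.
Put 2 m³ in container 2; 18 m³ remain.
Put 12 m³ in container 2; 6 m³ remain.
Put 19 m³ in container 3; 1 m³ remain.
Put 11 m³ in container 4; 9 m³ remain.
Put 11 m³ in container 5; 9 m³ remain.
Put 19 m³ in container 6; 1 m³ remain.
Put 1 m³ in container 1; 0 m³ remain.
Put 7 m³ in container 4; 2 m³ remain.

6 containers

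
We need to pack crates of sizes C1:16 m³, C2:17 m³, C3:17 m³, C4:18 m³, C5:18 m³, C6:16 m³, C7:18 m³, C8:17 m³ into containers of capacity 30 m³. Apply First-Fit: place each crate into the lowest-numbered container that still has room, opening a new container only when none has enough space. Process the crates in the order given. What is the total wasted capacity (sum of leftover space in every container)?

103

Put C1 (16 m³) in container 1; 14 m³ remain.
Put C2 (17 m³) in container 2; 13 m³ remain.
Put C3 (17 m³) in container 3; 13 m³ remain.
Put C4 (18 m³) in container 4; 12 m³ remain.
Put C5 (18 m³) in container 5; 12 m³ remain.
Put C6 (16 m³) in container 6; 14 m³ remain.
Put C7 (18 m³) in container 7; 12 m³ remain.
Put C8 (17 m³) in container 8; 13 m³ remain.
8 containers × 30 m³ = 240 m³; used 137 m³; unused 103 m³.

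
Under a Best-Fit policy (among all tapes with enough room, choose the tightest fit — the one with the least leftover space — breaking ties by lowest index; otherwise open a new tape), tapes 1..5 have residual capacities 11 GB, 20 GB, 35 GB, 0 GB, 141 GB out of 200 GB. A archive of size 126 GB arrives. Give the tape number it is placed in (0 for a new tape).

Tapes with room: tape 5 (141 GB).
Tightest fit is tape 5 with 141 GB free.

5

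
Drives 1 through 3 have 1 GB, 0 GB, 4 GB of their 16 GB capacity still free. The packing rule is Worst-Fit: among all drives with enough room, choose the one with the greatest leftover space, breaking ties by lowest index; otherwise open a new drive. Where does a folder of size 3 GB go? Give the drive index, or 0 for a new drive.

3

Drives with room: drive 3 (4 GB).
Most room is drive 3 with 4 GB free.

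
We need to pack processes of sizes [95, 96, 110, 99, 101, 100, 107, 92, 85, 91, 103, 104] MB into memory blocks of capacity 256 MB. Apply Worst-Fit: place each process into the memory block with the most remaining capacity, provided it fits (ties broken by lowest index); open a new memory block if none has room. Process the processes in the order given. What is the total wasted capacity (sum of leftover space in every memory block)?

353

Put 95 MB in memory block 1; 161 MB remain.
Put 96 MB in memory block 1; 65 MB remain.
Put 110 MB in memory block 2; 146 MB remain.
Put 99 MB in memory block 2; 47 MB remain.
Put 101 MB in memory block 3; 155 MB remain.
Put 100 MB in memory block 3; 55 MB remain.
Put 107 MB in memory block 4; 149 MB remain.
Put 92 MB in memory block 4; 57 MB remain.
Put 85 MB in memory block 5; 171 MB remain.
Put 91 MB in memory block 5; 80 MB remain.
Put 103 MB in memory block 6; 153 MB remain.
Put 104 MB in memory block 6; 49 MB remain.
6 memory blocks × 256 MB = 1536 MB; used 1183 MB; unused 353 MB.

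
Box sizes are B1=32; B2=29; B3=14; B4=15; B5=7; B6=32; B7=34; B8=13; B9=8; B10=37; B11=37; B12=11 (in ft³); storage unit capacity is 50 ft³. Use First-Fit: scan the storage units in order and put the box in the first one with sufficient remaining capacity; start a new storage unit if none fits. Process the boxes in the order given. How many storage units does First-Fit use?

storage unit 1: place B1 (32 ft³), 18 ft³ left
storage unit 2: place B2 (29 ft³), 21 ft³ left
storage unit 1: place B3 (14 ft³), 4 ft³ left
storage unit 2: place B4 (15 ft³), 6 ft³ left
storage unit 3: place B5 (7 ft³), 43 ft³ left
storage unit 3: place B6 (32 ft³), 11 ft³ left
storage unit 4: place B7 (34 ft³), 16 ft³ left
storage unit 4: place B8 (13 ft³), 3 ft³ left
storage unit 3: place B9 (8 ft³), 3 ft³ left
storage unit 5: place B10 (37 ft³), 13 ft³ left
storage unit 6: place B11 (37 ft³), 13 ft³ left
storage unit 5: place B12 (11 ft³), 2 ft³ left

6 storage units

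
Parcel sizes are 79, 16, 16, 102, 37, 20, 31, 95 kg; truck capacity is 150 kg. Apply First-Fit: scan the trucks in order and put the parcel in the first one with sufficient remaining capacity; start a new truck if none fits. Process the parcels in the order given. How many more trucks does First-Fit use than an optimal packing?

First-Fit: [79,16,16,37] [102,20] [31,95] → 3 trucks.
Total size 396 kg; any packing needs at least ⌈396/150⌉ = 3 trucks.
So 3 is already optimal.

0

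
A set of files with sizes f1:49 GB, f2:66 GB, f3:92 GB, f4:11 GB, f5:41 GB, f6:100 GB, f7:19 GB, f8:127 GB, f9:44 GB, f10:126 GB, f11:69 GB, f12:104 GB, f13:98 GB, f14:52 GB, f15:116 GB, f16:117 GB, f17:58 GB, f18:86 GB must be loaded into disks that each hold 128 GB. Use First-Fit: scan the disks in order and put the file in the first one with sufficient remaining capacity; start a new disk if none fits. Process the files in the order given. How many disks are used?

f1 (49 GB) → disk 1 (remaining 79 GB)
f2 (66 GB) → disk 1 (remaining 13 GB)
f3 (92 GB) → disk 2 (remaining 36 GB)
f4 (11 GB) → disk 1 (remaining 2 GB)
f5 (41 GB) → disk 3 (remaining 87 GB)
f6 (100 GB) → disk 4 (remaining 28 GB)
f7 (19 GB) → disk 2 (remaining 17 GB)
f8 (127 GB) → disk 5 (remaining 1 GB)
f9 (44 GB) → disk 3 (remaining 43 GB)
f10 (126 GB) → disk 6 (remaining 2 GB)
f11 (69 GB) → disk 7 (remaining 59 GB)
f12 (104 GB) → disk 8 (remaining 24 GB)
f13 (98 GB) → disk 9 (remaining 30 GB)
f14 (52 GB) → disk 7 (remaining 7 GB)
f15 (116 GB) → disk 10 (remaining 12 GB)
f16 (117 GB) → disk 11 (remaining 11 GB)
f17 (58 GB) → disk 12 (remaining 70 GB)
f18 (86 GB) → disk 13 (remaining 42 GB)

13 disks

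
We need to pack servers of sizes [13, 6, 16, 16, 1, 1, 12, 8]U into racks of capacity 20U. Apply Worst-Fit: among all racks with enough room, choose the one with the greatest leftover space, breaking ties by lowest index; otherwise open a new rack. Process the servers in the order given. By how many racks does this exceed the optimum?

0

Worst-Fit: [13,6] [16,1] [16,1] [12,8] → 4 racks.
Total size 73U; any packing needs at least ⌈73/20⌉ = 4 racks.
So 4 is already optimal.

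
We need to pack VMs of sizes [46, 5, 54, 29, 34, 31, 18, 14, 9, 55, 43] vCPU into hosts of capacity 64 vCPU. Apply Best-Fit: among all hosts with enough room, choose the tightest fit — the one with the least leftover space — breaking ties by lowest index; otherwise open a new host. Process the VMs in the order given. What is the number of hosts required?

host 1: place 46 vCPU, 18 vCPU left
host 1: place 5 vCPU, 13 vCPU left
host 2: place 54 vCPU, 10 vCPU left
host 3: place 29 vCPU, 35 vCPU left
host 3: place 34 vCPU, 1 vCPU left
host 4: place 31 vCPU, 33 vCPU left
host 4: place 18 vCPU, 15 vCPU left
host 4: place 14 vCPU, 1 vCPU left
host 2: place 9 vCPU, 1 vCPU left
host 5: place 55 vCPU, 9 vCPU left
host 6: place 43 vCPU, 21 vCPU left
Final hosts: [46,5] [54,9] [29,34] [31,18,14] [55] [43].

6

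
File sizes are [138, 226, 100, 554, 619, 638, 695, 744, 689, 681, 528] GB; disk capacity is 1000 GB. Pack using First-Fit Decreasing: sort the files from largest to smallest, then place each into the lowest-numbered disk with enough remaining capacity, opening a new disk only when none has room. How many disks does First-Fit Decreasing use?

Sorted descending: 744, 695, 689, 681, 638, 619, 554, 528, 226, 138, 100.
disk 1: place 744 GB, 256 GB left
disk 2: place 695 GB, 305 GB left
disk 3: place 689 GB, 311 GB left
disk 4: place 681 GB, 319 GB left
disk 5: place 638 GB, 362 GB left
disk 6: place 619 GB, 381 GB left
disk 7: place 554 GB, 446 GB left
disk 8: place 528 GB, 472 GB left
disk 1: place 226 GB, 30 GB left
disk 2: place 138 GB, 167 GB left
disk 2: place 100 GB, 67 GB left
Final disks: [744,226] [695,138,100] [689] [681] [638] [619] [554] [528].

8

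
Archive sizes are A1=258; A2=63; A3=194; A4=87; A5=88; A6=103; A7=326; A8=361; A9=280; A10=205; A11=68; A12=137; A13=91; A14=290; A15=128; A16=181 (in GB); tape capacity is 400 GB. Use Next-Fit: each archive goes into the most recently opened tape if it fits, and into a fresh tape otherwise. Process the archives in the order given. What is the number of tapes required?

10 tapes

Put A1 (258 GB) in tape 1; 142 GB remain.
Put A2 (63 GB) in tape 1; 79 GB remain.
Put A3 (194 GB) in tape 2; 206 GB remain.
Put A4 (87 GB) in tape 2; 119 GB remain.
Put A5 (88 GB) in tape 2; 31 GB remain.
Put A6 (103 GB) in tape 3; 297 GB remain.
Put A7 (326 GB) in tape 4; 74 GB remain.
Put A8 (361 GB) in tape 5; 39 GB remain.
Put A9 (280 GB) in tape 6; 120 GB remain.
Put A10 (205 GB) in tape 7; 195 GB remain.
Put A11 (68 GB) in tape 7; 127 GB remain.
Put A12 (137 GB) in tape 8; 263 GB remain.
Put A13 (91 GB) in tape 8; 172 GB remain.
Put A14 (290 GB) in tape 9; 110 GB remain.
Put A15 (128 GB) in tape 10; 272 GB remain.
Put A16 (181 GB) in tape 10; 91 GB remain.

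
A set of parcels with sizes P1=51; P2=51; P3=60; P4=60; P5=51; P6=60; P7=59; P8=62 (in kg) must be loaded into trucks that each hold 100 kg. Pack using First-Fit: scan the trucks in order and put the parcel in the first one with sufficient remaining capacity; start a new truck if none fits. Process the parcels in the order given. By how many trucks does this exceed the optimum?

First-Fit: [51] [51] [60] [60] [51] [60] [59] [62] → 8 trucks.
8 parcels exceed 50 kg (half the capacity), and no two of those can share a truck, so at least 8 trucks are needed.
So 8 is already optimal.

0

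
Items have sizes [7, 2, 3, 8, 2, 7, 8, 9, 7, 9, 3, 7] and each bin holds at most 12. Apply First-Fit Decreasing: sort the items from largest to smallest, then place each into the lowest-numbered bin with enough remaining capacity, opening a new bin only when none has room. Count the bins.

Sorted descending: 9, 9, 8, 8, 7, 7, 7, 7, 3, 3, 2, 2.
Put 9 in bin 1; 3 remain.
Put 9 in bin 2; 3 remain.
Put 8 in bin 3; 4 remain.
Put 8 in bin 4; 4 remain.
Put 7 in bin 5; 5 remain.
Put 7 in bin 6; 5 remain.
Put 7 in bin 7; 5 remain.
Put 7 in bin 8; 5 remain.
Put 3 in bin 1; 0 remain.
Put 3 in bin 2; 0 remain.
Put 2 in bin 3; 2 remain.
Put 2 in bin 3; 0 remain.
Final bins: [9,3] [9,3] [8,2,2] [8] [7] [7] [7] [7].

8 bins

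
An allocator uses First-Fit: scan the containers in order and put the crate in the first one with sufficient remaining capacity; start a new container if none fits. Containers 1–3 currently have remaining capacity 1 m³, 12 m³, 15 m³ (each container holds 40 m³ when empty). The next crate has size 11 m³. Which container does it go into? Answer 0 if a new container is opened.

2

Containers with room: container 2 (12 m³), container 3 (15 m³).
The first with room is container 2.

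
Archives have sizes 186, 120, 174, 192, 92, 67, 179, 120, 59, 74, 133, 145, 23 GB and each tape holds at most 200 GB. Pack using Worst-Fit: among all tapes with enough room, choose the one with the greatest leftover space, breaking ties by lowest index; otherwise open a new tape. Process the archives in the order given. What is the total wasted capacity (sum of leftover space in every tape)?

tape 1: place 186 GB, 14 GB left
tape 2: place 120 GB, 80 GB left
tape 3: place 174 GB, 26 GB left
tape 4: place 192 GB, 8 GB left
tape 5: place 92 GB, 108 GB left
tape 5: place 67 GB, 41 GB left
tape 6: place 179 GB, 21 GB left
tape 7: place 120 GB, 80 GB left
tape 2: place 59 GB, 21 GB left
tape 7: place 74 GB, 6 GB left
tape 8: place 133 GB, 67 GB left
tape 9: place 145 GB, 55 GB left
tape 8: place 23 GB, 44 GB left
9 tapes × 200 GB = 1800 GB; used 1564 GB; unused 236 GB.

236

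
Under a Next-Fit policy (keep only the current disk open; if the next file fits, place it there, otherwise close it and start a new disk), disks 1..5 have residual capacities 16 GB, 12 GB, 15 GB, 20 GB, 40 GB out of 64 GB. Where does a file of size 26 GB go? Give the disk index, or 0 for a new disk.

5

Next-Fit only looks at disk 5, which has 40 GB free.
26 GB fits there.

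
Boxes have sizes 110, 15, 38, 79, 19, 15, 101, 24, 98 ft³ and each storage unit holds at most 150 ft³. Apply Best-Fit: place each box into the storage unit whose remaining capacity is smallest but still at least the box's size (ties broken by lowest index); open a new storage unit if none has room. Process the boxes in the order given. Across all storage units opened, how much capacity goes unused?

110 ft³ → storage unit 1 (remaining 40 ft³)
15 ft³ → storage unit 1 (remaining 25 ft³)
38 ft³ → storage unit 2 (remaining 112 ft³)
79 ft³ → storage unit 2 (remaining 33 ft³)
19 ft³ → storage unit 1 (remaining 6 ft³)
15 ft³ → storage unit 2 (remaining 18 ft³)
101 ft³ → storage unit 3 (remaining 49 ft³)
24 ft³ → storage unit 3 (remaining 25 ft³)
98 ft³ → storage unit 4 (remaining 52 ft³)
4 storage units × 150 ft³ = 600 ft³; used 499 ft³; unused 101 ft³.

101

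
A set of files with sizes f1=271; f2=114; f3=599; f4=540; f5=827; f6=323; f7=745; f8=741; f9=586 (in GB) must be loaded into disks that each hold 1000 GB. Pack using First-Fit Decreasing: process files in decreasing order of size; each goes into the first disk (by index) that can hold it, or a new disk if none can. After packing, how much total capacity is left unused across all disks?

Sorted descending: 827, 745, 741, 599, 586, 540, 323, 271, 114.
disk 1: place 827 GB, 173 GB left
disk 2: place 745 GB, 255 GB left
disk 3: place 741 GB, 259 GB left
disk 4: place 599 GB, 401 GB left
disk 5: place 586 GB, 414 GB left
disk 6: place 540 GB, 460 GB left
disk 4: place 323 GB, 78 GB left
disk 5: place 271 GB, 143 GB left
disk 1: place 114 GB, 59 GB left
6 disks × 1000 GB = 6000 GB; used 4746 GB; unused 1254 GB.

1254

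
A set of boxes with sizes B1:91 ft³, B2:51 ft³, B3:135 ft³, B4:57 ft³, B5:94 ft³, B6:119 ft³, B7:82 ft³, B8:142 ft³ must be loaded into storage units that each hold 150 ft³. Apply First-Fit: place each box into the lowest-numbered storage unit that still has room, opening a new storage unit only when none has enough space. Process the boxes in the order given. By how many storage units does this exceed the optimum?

First-Fit: [91,51] [135] [57,82] [94] [119] [142] → 6 storage units.
Total size 771 ft³; any packing needs at least ⌈771/150⌉ = 6 storage units.
So 6 is already optimal.

0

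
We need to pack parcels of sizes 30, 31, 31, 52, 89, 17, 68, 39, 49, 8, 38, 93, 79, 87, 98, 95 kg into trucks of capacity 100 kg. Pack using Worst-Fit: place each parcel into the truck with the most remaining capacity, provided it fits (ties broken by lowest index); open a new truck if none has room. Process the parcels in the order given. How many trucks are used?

30 kg → truck 1 (remaining 70 kg)
31 kg → truck 1 (remaining 39 kg)
31 kg → truck 1 (remaining 8 kg)
52 kg → truck 2 (remaining 48 kg)
89 kg → truck 3 (remaining 11 kg)
17 kg → truck 2 (remaining 31 kg)
68 kg → truck 4 (remaining 32 kg)
39 kg → truck 5 (remaining 61 kg)
49 kg → truck 5 (remaining 12 kg)
8 kg → truck 4 (remaining 24 kg)
38 kg → truck 6 (remaining 62 kg)
93 kg → truck 7 (remaining 7 kg)
79 kg → truck 8 (remaining 21 kg)
87 kg → truck 9 (remaining 13 kg)
98 kg → truck 10 (remaining 2 kg)
95 kg → truck 11 (remaining 5 kg)

11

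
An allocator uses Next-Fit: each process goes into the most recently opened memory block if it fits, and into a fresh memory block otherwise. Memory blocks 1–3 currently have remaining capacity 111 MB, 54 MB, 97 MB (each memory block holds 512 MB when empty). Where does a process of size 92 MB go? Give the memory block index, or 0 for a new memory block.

Next-Fit only looks at memory block 3, which has 97 MB free.
92 MB fits there.

3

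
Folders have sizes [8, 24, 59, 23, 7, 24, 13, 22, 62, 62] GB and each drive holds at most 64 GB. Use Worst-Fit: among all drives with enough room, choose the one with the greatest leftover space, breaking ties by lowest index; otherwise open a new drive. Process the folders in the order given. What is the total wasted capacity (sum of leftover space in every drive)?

8 GB → drive 1 (remaining 56 GB)
24 GB → drive 1 (remaining 32 GB)
59 GB → drive 2 (remaining 5 GB)
23 GB → drive 1 (remaining 9 GB)
7 GB → drive 1 (remaining 2 GB)
24 GB → drive 3 (remaining 40 GB)
13 GB → drive 3 (remaining 27 GB)
22 GB → drive 3 (remaining 5 GB)
62 GB → drive 4 (remaining 2 GB)
62 GB → drive 5 (remaining 2 GB)
5 drives × 64 GB = 320 GB; used 304 GB; unused 16 GB.

16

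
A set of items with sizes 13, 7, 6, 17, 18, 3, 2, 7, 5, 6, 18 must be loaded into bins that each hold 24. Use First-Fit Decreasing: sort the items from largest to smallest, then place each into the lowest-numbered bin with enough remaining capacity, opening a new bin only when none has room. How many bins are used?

5

Sorted descending: 18, 18, 17, 13, 7, 7, 6, 6, 5, 3, 2.
bin 1: place 18, 6 left
bin 2: place 18, 6 left
bin 3: place 17, 7 left
bin 4: place 13, 11 left
bin 3: place 7, 0 left
bin 4: place 7, 4 left
bin 1: place 6, 0 left
bin 2: place 6, 0 left
bin 5: place 5, 19 left
bin 4: place 3, 1 left
bin 5: place 2, 17 left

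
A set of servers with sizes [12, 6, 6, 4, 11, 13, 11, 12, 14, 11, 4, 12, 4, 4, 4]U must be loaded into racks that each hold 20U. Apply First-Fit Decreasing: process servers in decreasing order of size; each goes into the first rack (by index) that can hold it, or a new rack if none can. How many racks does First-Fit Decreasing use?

8

Sorted descending: 14, 13, 12, 12, 12, 11, 11, 11, 6, 6, 4, 4, 4, 4, 4.
14U → rack 1 (remaining 6U)
13U → rack 2 (remaining 7U)
12U → rack 3 (remaining 8U)
12U → rack 4 (remaining 8U)
12U → rack 5 (remaining 8U)
11U → rack 6 (remaining 9U)
11U → rack 7 (remaining 9U)
11U → rack 8 (remaining 9U)
6U → rack 1 (remaining 0U)
6U → rack 2 (remaining 1U)
4U → rack 3 (remaining 4U)
4U → rack 3 (remaining 0U)
4U → rack 4 (remaining 4U)
4U → rack 4 (remaining 0U)
4U → rack 5 (remaining 4U)
Final racks: [14,6] [13,6] [12,4,4] [12,4,4] [12,4] [11] [11] [11].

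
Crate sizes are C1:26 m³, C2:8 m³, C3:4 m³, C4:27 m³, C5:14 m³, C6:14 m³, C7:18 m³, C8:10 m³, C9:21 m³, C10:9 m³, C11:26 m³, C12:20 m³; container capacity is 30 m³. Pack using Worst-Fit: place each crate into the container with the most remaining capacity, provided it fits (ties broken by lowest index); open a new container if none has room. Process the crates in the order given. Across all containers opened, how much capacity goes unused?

43

container 1: place C1 (26 m³), 4 m³ left
container 2: place C2 (8 m³), 22 m³ left
container 2: place C3 (4 m³), 18 m³ left
container 3: place C4 (27 m³), 3 m³ left
container 2: place C5 (14 m³), 4 m³ left
container 4: place C6 (14 m³), 16 m³ left
container 5: place C7 (18 m³), 12 m³ left
container 4: place C8 (10 m³), 6 m³ left
container 6: place C9 (21 m³), 9 m³ left
container 5: place C10 (9 m³), 3 m³ left
container 7: place C11 (26 m³), 4 m³ left
container 8: place C12 (20 m³), 10 m³ left
8 containers × 30 m³ = 240 m³; used 197 m³; unused 43 m³.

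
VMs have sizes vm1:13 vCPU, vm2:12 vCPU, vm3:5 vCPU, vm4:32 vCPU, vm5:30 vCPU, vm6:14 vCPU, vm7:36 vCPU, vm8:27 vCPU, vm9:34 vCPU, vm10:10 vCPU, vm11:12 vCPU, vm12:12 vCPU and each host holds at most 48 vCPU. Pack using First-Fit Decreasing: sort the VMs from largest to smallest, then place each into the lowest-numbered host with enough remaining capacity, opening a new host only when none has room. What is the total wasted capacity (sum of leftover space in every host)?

51

Sorted descending: 36, 34, 32, 30, 27, 14, 13, 12, 12, 12, 10, 5.
host 1: place 36 vCPU, 12 vCPU left
host 2: place 34 vCPU, 14 vCPU left
host 3: place 32 vCPU, 16 vCPU left
host 4: place 30 vCPU, 18 vCPU left
host 5: place 27 vCPU, 21 vCPU left
host 2: place 14 vCPU, 0 vCPU left
host 3: place 13 vCPU, 3 vCPU left
host 1: place 12 vCPU, 0 vCPU left
host 4: place 12 vCPU, 6 vCPU left
host 5: place 12 vCPU, 9 vCPU left
host 6: place 10 vCPU, 38 vCPU left
host 4: place 5 vCPU, 1 vCPU left
6 hosts × 48 vCPU = 288 vCPU; used 237 vCPU; unused 51 vCPU.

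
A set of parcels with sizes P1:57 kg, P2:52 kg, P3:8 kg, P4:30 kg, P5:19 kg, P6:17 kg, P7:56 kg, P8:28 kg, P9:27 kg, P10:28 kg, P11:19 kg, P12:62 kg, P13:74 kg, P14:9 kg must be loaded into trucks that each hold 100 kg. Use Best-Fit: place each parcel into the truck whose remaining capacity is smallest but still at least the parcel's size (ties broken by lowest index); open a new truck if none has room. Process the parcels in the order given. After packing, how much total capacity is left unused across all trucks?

114

P1 (57 kg) → truck 1 (remaining 43 kg)
P2 (52 kg) → truck 2 (remaining 48 kg)
P3 (8 kg) → truck 1 (remaining 35 kg)
P4 (30 kg) → truck 1 (remaining 5 kg)
P5 (19 kg) → truck 2 (remaining 29 kg)
P6 (17 kg) → truck 2 (remaining 12 kg)
P7 (56 kg) → truck 3 (remaining 44 kg)
P8 (28 kg) → truck 3 (remaining 16 kg)
P9 (27 kg) → truck 4 (remaining 73 kg)
P10 (28 kg) → truck 4 (remaining 45 kg)
P11 (19 kg) → truck 4 (remaining 26 kg)
P12 (62 kg) → truck 5 (remaining 38 kg)
P13 (74 kg) → truck 6 (remaining 26 kg)
P14 (9 kg) → truck 2 (remaining 3 kg)
6 trucks × 100 kg = 600 kg; used 486 kg; unused 114 kg.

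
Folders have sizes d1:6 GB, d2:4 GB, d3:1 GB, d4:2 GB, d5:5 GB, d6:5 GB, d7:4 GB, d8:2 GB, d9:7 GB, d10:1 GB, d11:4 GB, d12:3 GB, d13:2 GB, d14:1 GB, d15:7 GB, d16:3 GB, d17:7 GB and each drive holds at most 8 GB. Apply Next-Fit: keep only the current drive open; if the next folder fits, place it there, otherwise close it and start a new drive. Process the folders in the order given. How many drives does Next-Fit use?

11

d1 (6 GB) → drive 1 (remaining 2 GB)
d2 (4 GB) → drive 2 (remaining 4 GB)
d3 (1 GB) → drive 2 (remaining 3 GB)
d4 (2 GB) → drive 2 (remaining 1 GB)
d5 (5 GB) → drive 3 (remaining 3 GB)
d6 (5 GB) → drive 4 (remaining 3 GB)
d7 (4 GB) → drive 5 (remaining 4 GB)
d8 (2 GB) → drive 5 (remaining 2 GB)
d9 (7 GB) → drive 6 (remaining 1 GB)
d10 (1 GB) → drive 6 (remaining 0 GB)
d11 (4 GB) → drive 7 (remaining 4 GB)
d12 (3 GB) → drive 7 (remaining 1 GB)
d13 (2 GB) → drive 8 (remaining 6 GB)
d14 (1 GB) → drive 8 (remaining 5 GB)
d15 (7 GB) → drive 9 (remaining 1 GB)
d16 (3 GB) → drive 10 (remaining 5 GB)
d17 (7 GB) → drive 11 (remaining 1 GB)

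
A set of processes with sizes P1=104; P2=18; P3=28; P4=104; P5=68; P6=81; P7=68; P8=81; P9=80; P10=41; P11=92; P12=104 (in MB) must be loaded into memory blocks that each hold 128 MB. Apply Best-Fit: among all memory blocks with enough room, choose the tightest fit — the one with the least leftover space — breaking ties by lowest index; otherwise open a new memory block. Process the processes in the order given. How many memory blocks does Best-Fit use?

Put P1 (104 MB) in memory block 1; 24 MB remain.
Put P2 (18 MB) in memory block 1; 6 MB remain.
Put P3 (28 MB) in memory block 2; 100 MB remain.
Put P4 (104 MB) in memory block 3; 24 MB remain.
Put P5 (68 MB) in memory block 2; 32 MB remain.
Put P6 (81 MB) in memory block 4; 47 MB remain.
Put P7 (68 MB) in memory block 5; 60 MB remain.
Put P8 (81 MB) in memory block 6; 47 MB remain.
Put P9 (80 MB) in memory block 7; 48 MB remain.
Put P10 (41 MB) in memory block 4; 6 MB remain.
Put P11 (92 MB) in memory block 8; 36 MB remain.
Put P12 (104 MB) in memory block 9; 24 MB remain.
Final memory blocks: [104,18] [28,68] [104] [81,41] [68] [81] [80] [92] [104].

9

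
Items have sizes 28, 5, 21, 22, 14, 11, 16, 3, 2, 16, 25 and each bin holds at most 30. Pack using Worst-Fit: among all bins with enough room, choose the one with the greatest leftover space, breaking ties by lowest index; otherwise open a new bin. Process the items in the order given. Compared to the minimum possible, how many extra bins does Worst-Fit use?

1

Worst-Fit: [28] [5,21] [22] [14,11] [16,3,2] [16] [25] → 7 bins.
Total size 163; any packing needs at least ⌈163/30⌉ = 6 bins.
An optimal packing achieves that bound: [28,2] [25,5] [22,3] [21] [16,14] [16,11] → 6 bins.
Excess: 7 − 6 = 1.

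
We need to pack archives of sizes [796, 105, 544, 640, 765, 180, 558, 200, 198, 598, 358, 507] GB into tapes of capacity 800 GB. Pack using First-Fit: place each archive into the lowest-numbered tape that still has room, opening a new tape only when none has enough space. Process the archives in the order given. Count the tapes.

tape 1: place 796 GB, 4 GB left
tape 2: place 105 GB, 695 GB left
tape 2: place 544 GB, 151 GB left
tape 3: place 640 GB, 160 GB left
tape 4: place 765 GB, 35 GB left
tape 5: place 180 GB, 620 GB left
tape 5: place 558 GB, 62 GB left
tape 6: place 200 GB, 600 GB left
tape 6: place 198 GB, 402 GB left
tape 7: place 598 GB, 202 GB left
tape 6: place 358 GB, 44 GB left
tape 8: place 507 GB, 293 GB left

8 tapes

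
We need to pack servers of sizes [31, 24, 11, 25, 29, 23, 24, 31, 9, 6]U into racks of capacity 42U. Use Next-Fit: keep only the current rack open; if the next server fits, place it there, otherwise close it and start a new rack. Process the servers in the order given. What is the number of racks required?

rack 1: place 31U, 11U left
rack 2: place 24U, 18U left
rack 2: place 11U, 7U left
rack 3: place 25U, 17U left
rack 4: place 29U, 13U left
rack 5: place 23U, 19U left
rack 6: place 24U, 18U left
rack 7: place 31U, 11U left
rack 7: place 9U, 2U left
rack 8: place 6U, 36U left
Final racks: [31] [24,11] [25] [29] [23] [24] [31,9] [6].

8 racks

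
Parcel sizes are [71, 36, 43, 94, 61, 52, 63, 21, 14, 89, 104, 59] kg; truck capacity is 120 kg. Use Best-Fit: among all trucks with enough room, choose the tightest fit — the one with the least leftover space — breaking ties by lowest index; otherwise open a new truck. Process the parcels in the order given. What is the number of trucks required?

71 kg → truck 1 (remaining 49 kg)
36 kg → truck 1 (remaining 13 kg)
43 kg → truck 2 (remaining 77 kg)
94 kg → truck 3 (remaining 26 kg)
61 kg → truck 2 (remaining 16 kg)
52 kg → truck 4 (remaining 68 kg)
63 kg → truck 4 (remaining 5 kg)
21 kg → truck 3 (remaining 5 kg)
14 kg → truck 2 (remaining 2 kg)
89 kg → truck 5 (remaining 31 kg)
104 kg → truck 6 (remaining 16 kg)
59 kg → truck 7 (remaining 61 kg)

7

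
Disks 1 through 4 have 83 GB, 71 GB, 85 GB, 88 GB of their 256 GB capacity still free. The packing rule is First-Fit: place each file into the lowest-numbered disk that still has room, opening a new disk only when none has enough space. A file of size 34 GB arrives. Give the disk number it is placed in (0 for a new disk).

1

Disks with room: disk 1 (83 GB), disk 2 (71 GB), disk 3 (85 GB), disk 4 (88 GB).
The first with room is disk 1.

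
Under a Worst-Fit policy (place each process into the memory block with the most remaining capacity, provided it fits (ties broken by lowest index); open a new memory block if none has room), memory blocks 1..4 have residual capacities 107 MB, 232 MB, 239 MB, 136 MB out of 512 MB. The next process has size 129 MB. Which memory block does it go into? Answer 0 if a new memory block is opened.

Memory blocks with room: memory block 2 (232 MB), memory block 3 (239 MB), memory block 4 (136 MB).
Most room is memory block 3 with 239 MB free.

3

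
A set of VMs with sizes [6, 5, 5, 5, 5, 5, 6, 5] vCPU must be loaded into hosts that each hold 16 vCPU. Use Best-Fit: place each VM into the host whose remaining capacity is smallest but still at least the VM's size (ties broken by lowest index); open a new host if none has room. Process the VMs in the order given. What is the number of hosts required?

3

host 1: place 6 vCPU, 10 vCPU left
host 1: place 5 vCPU, 5 vCPU left
host 1: place 5 vCPU, 0 vCPU left
host 2: place 5 vCPU, 11 vCPU left
host 2: place 5 vCPU, 6 vCPU left
host 2: place 5 vCPU, 1 vCPU left
host 3: place 6 vCPU, 10 vCPU left
host 3: place 5 vCPU, 5 vCPU left
Final hosts: [6,5,5] [5,5,5] [6,5].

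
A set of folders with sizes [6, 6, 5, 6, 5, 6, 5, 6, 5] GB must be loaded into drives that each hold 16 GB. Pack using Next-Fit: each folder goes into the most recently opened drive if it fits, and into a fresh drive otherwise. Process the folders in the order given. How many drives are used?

drive 1: place 6 GB, 10 GB left
drive 1: place 6 GB, 4 GB left
drive 2: place 5 GB, 11 GB left
drive 2: place 6 GB, 5 GB left
drive 2: place 5 GB, 0 GB left
drive 3: place 6 GB, 10 GB left
drive 3: place 5 GB, 5 GB left
drive 4: place 6 GB, 10 GB left
drive 4: place 5 GB, 5 GB left

4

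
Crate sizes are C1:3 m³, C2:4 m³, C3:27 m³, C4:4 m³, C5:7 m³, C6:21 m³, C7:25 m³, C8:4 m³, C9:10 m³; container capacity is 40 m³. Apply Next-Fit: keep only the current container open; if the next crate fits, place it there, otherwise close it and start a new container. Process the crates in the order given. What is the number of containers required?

3

container 1: place C1 (3 m³), 37 m³ left
container 1: place C2 (4 m³), 33 m³ left
container 1: place C3 (27 m³), 6 m³ left
container 1: place C4 (4 m³), 2 m³ left
container 2: place C5 (7 m³), 33 m³ left
container 2: place C6 (21 m³), 12 m³ left
container 3: place C7 (25 m³), 15 m³ left
container 3: place C8 (4 m³), 11 m³ left
container 3: place C9 (10 m³), 1 m³ left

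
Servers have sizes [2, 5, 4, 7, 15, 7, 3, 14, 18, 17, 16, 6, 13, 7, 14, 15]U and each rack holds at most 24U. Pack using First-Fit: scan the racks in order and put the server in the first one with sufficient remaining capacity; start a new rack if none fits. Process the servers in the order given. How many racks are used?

rack 1: place 2U, 22U left
rack 1: place 5U, 17U left
rack 1: place 4U, 13U left
rack 1: place 7U, 6U left
rack 2: place 15U, 9U left
rack 2: place 7U, 2U left
rack 1: place 3U, 3U left
rack 3: place 14U, 10U left
rack 4: place 18U, 6U left
rack 5: place 17U, 7U left
rack 6: place 16U, 8U left
rack 3: place 6U, 4U left
rack 7: place 13U, 11U left
rack 5: place 7U, 0U left
rack 8: place 14U, 10U left
rack 9: place 15U, 9U left

9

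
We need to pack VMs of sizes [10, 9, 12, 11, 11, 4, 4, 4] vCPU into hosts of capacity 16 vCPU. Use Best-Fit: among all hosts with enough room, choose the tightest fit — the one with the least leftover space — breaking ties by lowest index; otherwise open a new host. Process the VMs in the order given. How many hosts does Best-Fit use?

5

Put 10 vCPU in host 1; 6 vCPU remain.
Put 9 vCPU in host 2; 7 vCPU remain.
Put 12 vCPU in host 3; 4 vCPU remain.
Put 11 vCPU in host 4; 5 vCPU remain.
Put 11 vCPU in host 5; 5 vCPU remain.
Put 4 vCPU in host 3; 0 vCPU remain.
Put 4 vCPU in host 4; 1 vCPU remain.
Put 4 vCPU in host 5; 1 vCPU remain.
Final hosts: [10] [9] [12,4] [11,4] [11,4].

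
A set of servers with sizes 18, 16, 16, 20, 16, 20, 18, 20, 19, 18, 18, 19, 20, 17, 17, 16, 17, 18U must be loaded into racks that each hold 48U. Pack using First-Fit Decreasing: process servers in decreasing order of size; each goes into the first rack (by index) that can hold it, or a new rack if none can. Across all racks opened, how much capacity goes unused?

109

Sorted descending: 20, 20, 20, 20, 19, 19, 18, 18, 18, 18, 18, 17, 17, 17, 16, 16, 16, 16.
Put 20U in rack 1; 28U remain.
Put 20U in rack 1; 8U remain.
Put 20U in rack 2; 28U remain.
Put 20U in rack 2; 8U remain.
Put 19U in rack 3; 29U remain.
Put 19U in rack 3; 10U remain.
Put 18U in rack 4; 30U remain.
Put 18U in rack 4; 12U remain.
Put 18U in rack 5; 30U remain.
Put 18U in rack 5; 12U remain.
Put 18U in rack 6; 30U remain.
Put 17U in rack 6; 13U remain.
Put 17U in rack 7; 31U remain.
Put 17U in rack 7; 14U remain.
Put 16U in rack 8; 32U remain.
Put 16U in rack 8; 16U remain.
Put 16U in rack 8; 0U remain.
Put 16U in rack 9; 32U remain.
9 racks × 48U = 432U; used 323U; unused 109U.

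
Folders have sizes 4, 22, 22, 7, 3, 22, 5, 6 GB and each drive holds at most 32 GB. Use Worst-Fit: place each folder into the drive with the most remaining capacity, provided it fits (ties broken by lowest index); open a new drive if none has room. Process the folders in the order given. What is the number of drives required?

drive 1: place 4 GB, 28 GB left
drive 1: place 22 GB, 6 GB left
drive 2: place 22 GB, 10 GB left
drive 2: place 7 GB, 3 GB left
drive 1: place 3 GB, 3 GB left
drive 3: place 22 GB, 10 GB left
drive 3: place 5 GB, 5 GB left
drive 4: place 6 GB, 26 GB left

4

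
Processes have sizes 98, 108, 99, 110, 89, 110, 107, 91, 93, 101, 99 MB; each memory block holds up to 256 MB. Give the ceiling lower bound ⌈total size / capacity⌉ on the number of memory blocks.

5 memory blocks

Total size = 98 + 108 + 99 + 110 + 89 + 110 + 107 + 91 + 93 + 101 + 99 = 1105 MB.
⌈1105 / 256⌉ = 5.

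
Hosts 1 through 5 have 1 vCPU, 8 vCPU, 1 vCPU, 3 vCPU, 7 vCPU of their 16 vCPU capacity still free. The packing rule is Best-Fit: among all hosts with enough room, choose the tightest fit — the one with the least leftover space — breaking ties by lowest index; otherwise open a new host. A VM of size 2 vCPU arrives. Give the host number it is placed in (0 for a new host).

4

Hosts with room: host 2 (8 vCPU), host 4 (3 vCPU), host 5 (7 vCPU).
Tightest fit is host 4 with 3 vCPU free.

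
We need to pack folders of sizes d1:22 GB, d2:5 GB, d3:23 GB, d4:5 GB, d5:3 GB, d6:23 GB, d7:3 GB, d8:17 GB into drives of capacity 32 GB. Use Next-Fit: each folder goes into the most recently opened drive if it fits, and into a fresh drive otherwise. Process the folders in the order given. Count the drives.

4

Put d1 (22 GB) in drive 1; 10 GB remain.
Put d2 (5 GB) in drive 1; 5 GB remain.
Put d3 (23 GB) in drive 2; 9 GB remain.
Put d4 (5 GB) in drive 2; 4 GB remain.
Put d5 (3 GB) in drive 2; 1 GB remain.
Put d6 (23 GB) in drive 3; 9 GB remain.
Put d7 (3 GB) in drive 3; 6 GB remain.
Put d8 (17 GB) in drive 4; 15 GB remain.
Final drives: [22,5] [23,5,3] [23,3] [17].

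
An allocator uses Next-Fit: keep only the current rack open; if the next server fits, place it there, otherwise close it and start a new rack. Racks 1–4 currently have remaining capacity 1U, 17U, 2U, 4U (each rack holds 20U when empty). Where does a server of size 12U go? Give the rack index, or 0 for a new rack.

Next-Fit only looks at rack 4, which has 4U free.
12U does not fit, so a new rack is opened.

0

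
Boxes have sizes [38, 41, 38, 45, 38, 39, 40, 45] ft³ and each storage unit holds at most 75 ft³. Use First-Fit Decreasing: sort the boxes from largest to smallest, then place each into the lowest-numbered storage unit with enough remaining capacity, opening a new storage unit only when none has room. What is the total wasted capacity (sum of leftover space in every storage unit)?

276

Sorted descending: 45, 45, 41, 40, 39, 38, 38, 38.
Put 45 ft³ in storage unit 1; 30 ft³ remain.
Put 45 ft³ in storage unit 2; 30 ft³ remain.
Put 41 ft³ in storage unit 3; 34 ft³ remain.
Put 40 ft³ in storage unit 4; 35 ft³ remain.
Put 39 ft³ in storage unit 5; 36 ft³ remain.
Put 38 ft³ in storage unit 6; 37 ft³ remain.
Put 38 ft³ in storage unit 7; 37 ft³ remain.
Put 38 ft³ in storage unit 8; 37 ft³ remain.
8 storage units × 75 ft³ = 600 ft³; used 324 ft³; unused 276 ft³.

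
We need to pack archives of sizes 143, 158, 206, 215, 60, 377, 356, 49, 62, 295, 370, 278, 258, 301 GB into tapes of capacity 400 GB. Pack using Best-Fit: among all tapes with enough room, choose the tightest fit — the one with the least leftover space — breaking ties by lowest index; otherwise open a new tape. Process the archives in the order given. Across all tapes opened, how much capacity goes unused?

143 GB → tape 1 (remaining 257 GB)
158 GB → tape 1 (remaining 99 GB)
206 GB → tape 2 (remaining 194 GB)
215 GB → tape 3 (remaining 185 GB)
60 GB → tape 1 (remaining 39 GB)
377 GB → tape 4 (remaining 23 GB)
356 GB → tape 5 (remaining 44 GB)
49 GB → tape 3 (remaining 136 GB)
62 GB → tape 3 (remaining 74 GB)
295 GB → tape 6 (remaining 105 GB)
370 GB → tape 7 (remaining 30 GB)
278 GB → tape 8 (remaining 122 GB)
258 GB → tape 9 (remaining 142 GB)
301 GB → tape 10 (remaining 99 GB)
10 tapes × 400 GB = 4000 GB; used 3128 GB; unused 872 GB.

872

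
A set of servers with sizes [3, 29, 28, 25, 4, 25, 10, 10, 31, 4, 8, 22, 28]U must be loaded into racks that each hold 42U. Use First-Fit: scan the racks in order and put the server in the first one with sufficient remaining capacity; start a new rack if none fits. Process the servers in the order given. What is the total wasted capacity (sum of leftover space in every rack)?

3U → rack 1 (remaining 39U)
29U → rack 1 (remaining 10U)
28U → rack 2 (remaining 14U)
25U → rack 3 (remaining 17U)
4U → rack 1 (remaining 6U)
25U → rack 4 (remaining 17U)
10U → rack 2 (remaining 4U)
10U → rack 3 (remaining 7U)
31U → rack 5 (remaining 11U)
4U → rack 1 (remaining 2U)
8U → rack 4 (remaining 9U)
22U → rack 6 (remaining 20U)
28U → rack 7 (remaining 14U)
7 racks × 42U = 294U; used 227U; unused 67U.

67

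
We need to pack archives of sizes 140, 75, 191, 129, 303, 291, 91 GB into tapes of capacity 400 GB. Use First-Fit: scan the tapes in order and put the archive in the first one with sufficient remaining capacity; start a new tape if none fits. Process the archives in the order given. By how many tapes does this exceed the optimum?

First-Fit: [140,75,129] [191,91] [303] [291] → 4 tapes.
Total size 1220 GB; any packing needs at least ⌈1220/400⌉ = 4 tapes.
So 4 is already optimal.

0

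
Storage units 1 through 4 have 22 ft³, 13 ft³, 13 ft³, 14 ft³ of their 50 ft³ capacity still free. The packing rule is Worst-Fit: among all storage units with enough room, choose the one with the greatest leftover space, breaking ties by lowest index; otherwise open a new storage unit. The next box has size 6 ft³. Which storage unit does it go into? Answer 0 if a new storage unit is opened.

1

Storage units with room: storage unit 1 (22 ft³), storage unit 2 (13 ft³), storage unit 3 (13 ft³), storage unit 4 (14 ft³).
Most room is storage unit 1 with 22 ft³ free.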